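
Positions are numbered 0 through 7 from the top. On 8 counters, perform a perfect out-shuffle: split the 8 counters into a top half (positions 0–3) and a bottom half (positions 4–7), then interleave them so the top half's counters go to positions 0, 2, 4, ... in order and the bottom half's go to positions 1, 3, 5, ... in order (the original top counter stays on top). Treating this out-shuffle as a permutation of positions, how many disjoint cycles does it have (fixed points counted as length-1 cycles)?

Trace each unvisited position around until it returns:
(0) (1 2 4) (3 6 5) (7)
4 cycles in total.

4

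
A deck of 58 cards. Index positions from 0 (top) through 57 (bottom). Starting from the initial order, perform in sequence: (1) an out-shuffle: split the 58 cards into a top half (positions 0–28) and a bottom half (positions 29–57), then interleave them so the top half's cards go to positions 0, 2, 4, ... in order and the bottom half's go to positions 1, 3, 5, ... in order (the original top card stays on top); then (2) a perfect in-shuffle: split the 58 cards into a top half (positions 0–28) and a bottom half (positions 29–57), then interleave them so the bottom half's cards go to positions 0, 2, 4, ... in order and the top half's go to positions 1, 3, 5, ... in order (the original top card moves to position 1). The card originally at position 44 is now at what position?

Track the card from position 44 forward through each operation:
  after op 1 (out-shuffle): 44 → 31
  after op 2 (in-shuffle): 31 → 4

4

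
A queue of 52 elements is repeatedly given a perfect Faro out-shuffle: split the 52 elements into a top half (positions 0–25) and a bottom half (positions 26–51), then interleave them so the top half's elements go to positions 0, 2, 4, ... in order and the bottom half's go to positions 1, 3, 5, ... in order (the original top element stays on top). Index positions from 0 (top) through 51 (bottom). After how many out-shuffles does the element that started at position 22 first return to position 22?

Follow position 22 under repeated out-shuffles:
22 → 44 → 37 → 23 → 46 → 41 → 31 → 11 → 22
It first returns after 8 out-shuffles.

8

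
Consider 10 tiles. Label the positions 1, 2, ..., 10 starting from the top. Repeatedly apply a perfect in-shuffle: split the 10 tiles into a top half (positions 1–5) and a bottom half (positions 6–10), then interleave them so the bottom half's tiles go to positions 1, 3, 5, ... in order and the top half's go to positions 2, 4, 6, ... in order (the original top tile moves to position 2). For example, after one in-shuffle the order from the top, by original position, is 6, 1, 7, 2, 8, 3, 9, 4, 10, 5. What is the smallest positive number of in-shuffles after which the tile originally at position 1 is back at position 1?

10

Follow position 1 under repeated in-shuffles:
1 → 2 → 4 → 8 → 5 → 10 → 9 → 7 → 3 → 6 → 1
It first returns after 10 in-shuffles.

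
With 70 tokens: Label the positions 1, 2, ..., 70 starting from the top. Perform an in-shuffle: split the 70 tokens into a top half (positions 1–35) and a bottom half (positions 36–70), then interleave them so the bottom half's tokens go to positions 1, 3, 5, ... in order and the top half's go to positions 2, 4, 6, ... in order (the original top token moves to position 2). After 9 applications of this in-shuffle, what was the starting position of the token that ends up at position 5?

24

Work backwards from position 5, undoing one in-shuffle at a time:
5 ← 38 ← 19 ← 45 ← 58 ← 29 ← 50 ← 25 ← 48 ← 24
So the token now at position 5 started at position 24.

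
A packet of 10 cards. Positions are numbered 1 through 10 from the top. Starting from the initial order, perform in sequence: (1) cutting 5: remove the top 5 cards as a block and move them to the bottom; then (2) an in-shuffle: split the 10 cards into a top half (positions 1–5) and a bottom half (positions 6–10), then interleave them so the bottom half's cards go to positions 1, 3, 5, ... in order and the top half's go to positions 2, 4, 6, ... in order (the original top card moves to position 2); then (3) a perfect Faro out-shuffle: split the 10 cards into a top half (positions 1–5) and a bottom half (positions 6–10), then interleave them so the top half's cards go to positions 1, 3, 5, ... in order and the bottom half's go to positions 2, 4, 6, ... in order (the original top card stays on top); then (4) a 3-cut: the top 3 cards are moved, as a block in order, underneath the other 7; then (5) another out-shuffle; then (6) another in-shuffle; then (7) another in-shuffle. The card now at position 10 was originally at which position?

8

Undo the operations in reverse order, starting from position 10:
  undo op 7 (in-shuffle, from top half): 10 ← 5
  undo op 6 (in-shuffle, from bottom half): 5 ← 8
  undo op 5 (out-shuffle, from bottom half): 8 ← 9
  undo op 4 (cut 3): 9 ← 2
  undo op 3 (out-shuffle, from bottom half): 2 ← 6
  undo op 2 (in-shuffle, from top half): 6 ← 3
  undo op 1 (cut 5): 3 ← 8
So the card at position 10 came from original position 8.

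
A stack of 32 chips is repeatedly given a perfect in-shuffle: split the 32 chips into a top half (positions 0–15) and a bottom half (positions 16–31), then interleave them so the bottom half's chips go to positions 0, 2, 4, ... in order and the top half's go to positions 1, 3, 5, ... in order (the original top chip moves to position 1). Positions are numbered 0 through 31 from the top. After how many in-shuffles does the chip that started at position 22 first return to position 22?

10

Follow position 22 under repeated in-shuffles:
22 → 12 → 25 → 18 → 4 → 9 → 19 → 6 → 13 → 27 → 22
It first returns after 10 in-shuffles.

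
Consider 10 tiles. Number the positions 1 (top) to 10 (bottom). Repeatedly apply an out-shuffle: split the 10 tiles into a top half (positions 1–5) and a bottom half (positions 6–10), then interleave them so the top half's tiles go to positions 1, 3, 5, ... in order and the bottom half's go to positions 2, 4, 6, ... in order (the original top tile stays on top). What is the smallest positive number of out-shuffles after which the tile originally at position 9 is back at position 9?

6

Follow position 9 under repeated out-shuffles:
9 → 8 → 6 → 2 → 3 → 5 → 9
It first returns after 6 out-shuffles.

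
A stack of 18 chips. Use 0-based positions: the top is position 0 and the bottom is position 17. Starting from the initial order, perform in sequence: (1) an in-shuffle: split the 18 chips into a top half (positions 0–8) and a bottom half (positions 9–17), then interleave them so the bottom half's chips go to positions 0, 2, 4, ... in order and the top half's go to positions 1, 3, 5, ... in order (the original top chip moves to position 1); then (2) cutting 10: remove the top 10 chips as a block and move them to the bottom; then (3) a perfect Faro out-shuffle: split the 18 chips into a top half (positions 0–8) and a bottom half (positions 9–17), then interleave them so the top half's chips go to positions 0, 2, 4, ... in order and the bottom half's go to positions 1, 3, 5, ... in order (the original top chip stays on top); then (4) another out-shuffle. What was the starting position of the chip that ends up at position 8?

15

Undo the operations in reverse order, starting from position 8:
  undo op 4 (out-shuffle, from top half): 8 ← 4
  undo op 3 (out-shuffle, from top half): 4 ← 2
  undo op 2 (cut 10): 2 ← 12
  undo op 1 (in-shuffle, from bottom half): 12 ← 15
So the chip at position 8 came from original position 15.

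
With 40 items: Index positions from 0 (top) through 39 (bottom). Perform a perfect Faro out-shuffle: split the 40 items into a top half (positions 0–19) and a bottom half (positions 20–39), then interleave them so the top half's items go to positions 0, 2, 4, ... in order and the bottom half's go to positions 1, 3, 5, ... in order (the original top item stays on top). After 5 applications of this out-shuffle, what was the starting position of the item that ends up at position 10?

32

Work backwards from position 10, undoing one out-shuffle at a time:
10 ← 5 ← 22 ← 11 ← 25 ← 32
So the item now at position 10 started at position 32.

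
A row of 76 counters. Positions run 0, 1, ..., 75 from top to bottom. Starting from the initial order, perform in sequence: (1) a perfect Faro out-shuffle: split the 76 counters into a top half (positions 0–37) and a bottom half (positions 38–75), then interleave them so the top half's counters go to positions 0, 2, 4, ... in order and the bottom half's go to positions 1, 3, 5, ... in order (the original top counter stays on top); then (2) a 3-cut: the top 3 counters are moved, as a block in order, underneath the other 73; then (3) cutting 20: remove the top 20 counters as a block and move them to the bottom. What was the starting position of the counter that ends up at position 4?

Undo the operations in reverse order, starting from position 4:
  undo op 3 (cut 20): 4 ← 24
  undo op 2 (cut 3): 24 ← 27
  undo op 1 (out-shuffle, from bottom half): 27 ← 51
So the counter at position 4 came from original position 51.

51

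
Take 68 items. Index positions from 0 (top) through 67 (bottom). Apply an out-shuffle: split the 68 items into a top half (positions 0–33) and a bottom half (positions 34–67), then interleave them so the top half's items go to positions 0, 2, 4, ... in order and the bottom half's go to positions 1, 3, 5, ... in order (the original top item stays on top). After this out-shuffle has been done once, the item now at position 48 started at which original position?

24

Work backwards from position 48, undoing one out-shuffle at a time:
48 ← 24
So the item now at position 48 started at position 24.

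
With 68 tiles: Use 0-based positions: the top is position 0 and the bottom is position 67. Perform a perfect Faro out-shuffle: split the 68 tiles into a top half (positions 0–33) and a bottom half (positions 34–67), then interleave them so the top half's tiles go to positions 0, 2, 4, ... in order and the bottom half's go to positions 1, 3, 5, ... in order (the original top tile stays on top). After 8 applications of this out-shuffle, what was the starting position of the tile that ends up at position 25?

Work backwards from position 25, undoing one out-shuffle at a time:
25 ← 46 ← 23 ← 45 ← 56 ← 28 ← 14 ← 7 ← 37
So the tile now at position 25 started at position 37.

37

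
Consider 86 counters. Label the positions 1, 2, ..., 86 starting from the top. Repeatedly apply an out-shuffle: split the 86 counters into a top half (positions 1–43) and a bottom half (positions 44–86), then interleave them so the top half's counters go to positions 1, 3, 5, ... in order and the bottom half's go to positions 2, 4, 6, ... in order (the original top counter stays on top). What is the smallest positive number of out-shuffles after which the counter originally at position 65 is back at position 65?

8

Follow position 65 under repeated out-shuffles:
65 → 44 → 2 → 3 → 5 → 9 → 17 → 33 → 65
It first returns after 8 out-shuffles.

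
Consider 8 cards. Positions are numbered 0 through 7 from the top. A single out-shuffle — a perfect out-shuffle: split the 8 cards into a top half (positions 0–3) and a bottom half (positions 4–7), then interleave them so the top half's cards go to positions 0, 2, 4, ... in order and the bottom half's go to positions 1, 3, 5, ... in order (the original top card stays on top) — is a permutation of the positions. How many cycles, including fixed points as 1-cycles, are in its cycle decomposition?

Trace each unvisited position around until it returns:
(0) (1 2 4) (3 6 5) (7)
4 cycles in total.

4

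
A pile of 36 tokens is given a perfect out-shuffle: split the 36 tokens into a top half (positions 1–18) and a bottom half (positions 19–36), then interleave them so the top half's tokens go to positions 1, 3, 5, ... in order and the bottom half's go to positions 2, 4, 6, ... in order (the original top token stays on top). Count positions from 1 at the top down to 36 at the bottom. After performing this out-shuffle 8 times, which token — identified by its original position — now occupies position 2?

Work backwards from position 2, undoing one out-shuffle at a time:
2 ← 19 ← 10 ← 23 ← 12 ← 24 ← 30 ← 33 ← 17
So the token now at position 2 started at position 17.

17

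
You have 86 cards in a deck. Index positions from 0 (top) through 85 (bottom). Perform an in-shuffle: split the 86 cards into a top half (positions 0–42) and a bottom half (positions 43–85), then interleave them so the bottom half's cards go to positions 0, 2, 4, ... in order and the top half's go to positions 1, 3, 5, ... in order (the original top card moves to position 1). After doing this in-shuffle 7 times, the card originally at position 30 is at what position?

Track the card's position through each in-shuffle:
30 → 61 → 36 → 73 → 60 → 34 → 69 → 52

52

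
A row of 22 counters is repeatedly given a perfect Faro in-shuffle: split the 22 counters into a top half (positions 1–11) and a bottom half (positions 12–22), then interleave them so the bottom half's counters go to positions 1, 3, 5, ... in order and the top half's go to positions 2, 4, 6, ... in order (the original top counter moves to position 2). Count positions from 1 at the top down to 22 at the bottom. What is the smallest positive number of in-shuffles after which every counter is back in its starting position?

The in-shuffle permutes the 22 positions with cycle lengths [11, 11].
Every counter is home exactly when every cycle has completed a whole number of laps, i.e. after lcm(11) = 11 in-shuffles.

11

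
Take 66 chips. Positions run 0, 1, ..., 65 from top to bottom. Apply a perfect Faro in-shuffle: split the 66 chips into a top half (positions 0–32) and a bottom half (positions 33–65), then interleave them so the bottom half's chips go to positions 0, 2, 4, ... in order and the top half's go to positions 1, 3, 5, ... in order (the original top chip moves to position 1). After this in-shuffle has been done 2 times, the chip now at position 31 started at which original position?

7

Work backwards from position 31, undoing one in-shuffle at a time:
31 ← 15 ← 7
So the chip now at position 31 started at position 7.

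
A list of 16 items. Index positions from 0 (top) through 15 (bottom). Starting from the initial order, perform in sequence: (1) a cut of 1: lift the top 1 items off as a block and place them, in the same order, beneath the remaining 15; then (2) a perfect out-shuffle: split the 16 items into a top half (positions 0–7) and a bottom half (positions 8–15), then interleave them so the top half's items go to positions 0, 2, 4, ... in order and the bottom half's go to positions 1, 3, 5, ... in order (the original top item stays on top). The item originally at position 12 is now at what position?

7

Track the item from position 12 forward through each operation:
  after op 1 (cut 1): 12 → 11
  after op 2 (out-shuffle): 11 → 7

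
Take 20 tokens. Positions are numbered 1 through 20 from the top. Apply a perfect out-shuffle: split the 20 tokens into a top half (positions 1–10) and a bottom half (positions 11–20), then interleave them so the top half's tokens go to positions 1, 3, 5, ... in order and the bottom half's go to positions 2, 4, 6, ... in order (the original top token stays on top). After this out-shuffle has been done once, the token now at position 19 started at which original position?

10

Work backwards from position 19, undoing one out-shuffle at a time:
19 ← 10
So the token now at position 19 started at position 10.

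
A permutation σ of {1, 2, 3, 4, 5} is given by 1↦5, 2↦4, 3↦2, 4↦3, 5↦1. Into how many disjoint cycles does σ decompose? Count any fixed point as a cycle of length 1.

Cycle decomposition: (1 5) (2 4 3).
2 cycles.

2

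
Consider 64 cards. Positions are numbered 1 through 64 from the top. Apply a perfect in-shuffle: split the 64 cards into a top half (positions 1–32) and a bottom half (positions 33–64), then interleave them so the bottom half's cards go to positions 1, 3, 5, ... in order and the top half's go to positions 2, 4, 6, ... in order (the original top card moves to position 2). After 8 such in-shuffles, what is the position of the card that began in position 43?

23

Track the card's position through each in-shuffle:
43 → 21 → 42 → 19 → 38 → 11 → 22 → 44 → 23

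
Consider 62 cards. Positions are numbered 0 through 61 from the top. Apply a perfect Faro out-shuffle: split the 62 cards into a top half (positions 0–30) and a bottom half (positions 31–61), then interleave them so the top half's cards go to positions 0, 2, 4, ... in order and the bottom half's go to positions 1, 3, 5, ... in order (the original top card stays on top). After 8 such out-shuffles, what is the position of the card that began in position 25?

56

Track the card's position through each out-shuffle:
25 → 50 → 39 → 17 → 34 → 7 → 14 → 28 → 56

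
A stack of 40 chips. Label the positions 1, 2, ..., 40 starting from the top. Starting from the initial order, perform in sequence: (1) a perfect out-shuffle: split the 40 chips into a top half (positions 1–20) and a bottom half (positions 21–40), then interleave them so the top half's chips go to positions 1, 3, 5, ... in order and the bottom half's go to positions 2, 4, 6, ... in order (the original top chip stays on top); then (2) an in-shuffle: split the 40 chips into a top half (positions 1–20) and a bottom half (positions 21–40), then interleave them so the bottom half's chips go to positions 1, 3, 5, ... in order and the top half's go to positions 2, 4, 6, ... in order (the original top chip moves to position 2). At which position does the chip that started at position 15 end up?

Track the chip from position 15 forward through each operation:
  after op 1 (out-shuffle): 15 → 29
  after op 2 (in-shuffle): 29 → 17

17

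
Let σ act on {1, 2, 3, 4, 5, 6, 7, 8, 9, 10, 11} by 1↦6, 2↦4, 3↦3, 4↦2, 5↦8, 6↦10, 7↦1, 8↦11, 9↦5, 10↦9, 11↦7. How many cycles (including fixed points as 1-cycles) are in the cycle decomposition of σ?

Cycle decomposition: (1 6 10 9 5 8 11 7) (2 4) (3).
3 cycles.

3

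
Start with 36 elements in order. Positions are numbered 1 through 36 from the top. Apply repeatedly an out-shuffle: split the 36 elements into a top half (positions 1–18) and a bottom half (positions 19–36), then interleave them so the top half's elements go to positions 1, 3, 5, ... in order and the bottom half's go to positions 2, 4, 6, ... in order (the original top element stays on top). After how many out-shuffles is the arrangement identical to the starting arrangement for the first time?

The out-shuffle permutes the 36 positions with cycle lengths [1, 1, 3, 3, 4, 12, 12].
Every element is home exactly when every cycle has completed a whole number of laps, i.e. after lcm(1, 3, 4, 12) = 12 out-shuffles.

12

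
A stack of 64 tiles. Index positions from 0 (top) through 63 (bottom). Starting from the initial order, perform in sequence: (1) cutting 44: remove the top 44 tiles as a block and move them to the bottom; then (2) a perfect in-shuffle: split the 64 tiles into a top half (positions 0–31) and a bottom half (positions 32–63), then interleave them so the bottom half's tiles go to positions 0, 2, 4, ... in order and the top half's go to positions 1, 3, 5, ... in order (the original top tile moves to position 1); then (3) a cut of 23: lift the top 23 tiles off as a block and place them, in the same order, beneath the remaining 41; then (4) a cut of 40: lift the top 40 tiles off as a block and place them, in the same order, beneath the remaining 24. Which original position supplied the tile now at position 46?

Undo the operations in reverse order, starting from position 46:
  undo op 4 (cut 40): 46 ← 22
  undo op 3 (cut 23): 22 ← 45
  undo op 2 (in-shuffle, from top half): 45 ← 22
  undo op 1 (cut 44): 22 ← 2
So the tile at position 46 came from original position 2.

2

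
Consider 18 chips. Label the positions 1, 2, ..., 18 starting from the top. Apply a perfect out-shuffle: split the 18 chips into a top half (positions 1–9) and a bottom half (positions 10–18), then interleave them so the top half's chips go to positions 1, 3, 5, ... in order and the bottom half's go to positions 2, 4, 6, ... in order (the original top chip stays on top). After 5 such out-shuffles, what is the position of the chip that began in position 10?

Track the chip's position through each out-shuffle:
10 → 2 → 3 → 5 → 9 → 17

17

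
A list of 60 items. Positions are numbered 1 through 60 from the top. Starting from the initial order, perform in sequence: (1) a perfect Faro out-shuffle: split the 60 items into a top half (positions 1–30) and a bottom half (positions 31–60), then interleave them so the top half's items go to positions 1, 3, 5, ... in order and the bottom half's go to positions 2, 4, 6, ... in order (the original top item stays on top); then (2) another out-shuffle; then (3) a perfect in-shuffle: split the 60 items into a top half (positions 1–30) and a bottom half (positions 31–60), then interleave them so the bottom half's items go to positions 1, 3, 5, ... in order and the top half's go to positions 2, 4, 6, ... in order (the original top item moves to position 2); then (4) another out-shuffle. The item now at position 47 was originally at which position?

Undo the operations in reverse order, starting from position 47:
  undo op 4 (out-shuffle, from top half): 47 ← 24
  undo op 3 (in-shuffle, from top half): 24 ← 12
  undo op 2 (out-shuffle, from bottom half): 12 ← 36
  undo op 1 (out-shuffle, from bottom half): 36 ← 48
So the item at position 47 came from original position 48.

48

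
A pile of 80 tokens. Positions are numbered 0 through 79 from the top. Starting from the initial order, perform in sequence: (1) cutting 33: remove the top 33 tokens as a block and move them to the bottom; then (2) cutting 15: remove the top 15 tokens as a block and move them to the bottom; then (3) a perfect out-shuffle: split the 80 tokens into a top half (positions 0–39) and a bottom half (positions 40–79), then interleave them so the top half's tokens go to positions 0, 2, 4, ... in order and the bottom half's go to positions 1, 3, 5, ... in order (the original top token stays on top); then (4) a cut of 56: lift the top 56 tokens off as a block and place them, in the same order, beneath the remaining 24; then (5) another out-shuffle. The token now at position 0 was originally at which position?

76

Undo the operations in reverse order, starting from position 0:
  undo op 5 (out-shuffle, from top half): 0 ← 0
  undo op 4 (cut 56): 0 ← 56
  undo op 3 (out-shuffle, from top half): 56 ← 28
  undo op 2 (cut 15): 28 ← 43
  undo op 1 (cut 33): 43 ← 76
So the token at position 0 came from original position 76.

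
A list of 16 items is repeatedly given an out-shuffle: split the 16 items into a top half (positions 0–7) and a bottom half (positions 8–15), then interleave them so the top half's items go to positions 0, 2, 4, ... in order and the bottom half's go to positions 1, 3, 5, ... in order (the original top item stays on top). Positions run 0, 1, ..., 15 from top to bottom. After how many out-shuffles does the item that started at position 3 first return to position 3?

Follow position 3 under repeated out-shuffles:
3 → 6 → 12 → 9 → 3
It first returns after 4 out-shuffles.

4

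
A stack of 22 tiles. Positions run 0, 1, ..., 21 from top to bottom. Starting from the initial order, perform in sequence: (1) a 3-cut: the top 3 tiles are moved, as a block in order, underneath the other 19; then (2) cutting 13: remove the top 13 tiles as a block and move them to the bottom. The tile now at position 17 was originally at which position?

Undo the operations in reverse order, starting from position 17:
  undo op 2 (cut 13): 17 ← 8
  undo op 1 (cut 3): 8 ← 11
So the tile at position 17 came from original position 11.

11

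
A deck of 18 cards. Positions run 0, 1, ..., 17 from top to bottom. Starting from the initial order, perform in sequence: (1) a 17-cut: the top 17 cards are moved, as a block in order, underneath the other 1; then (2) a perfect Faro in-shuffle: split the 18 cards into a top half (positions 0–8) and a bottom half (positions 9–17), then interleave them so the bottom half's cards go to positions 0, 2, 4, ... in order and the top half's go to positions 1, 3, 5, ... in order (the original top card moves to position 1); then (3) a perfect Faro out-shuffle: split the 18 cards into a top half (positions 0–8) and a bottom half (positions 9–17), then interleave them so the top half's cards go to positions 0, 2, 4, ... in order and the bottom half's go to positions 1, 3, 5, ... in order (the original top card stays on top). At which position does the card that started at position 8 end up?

0

Track the card from position 8 forward through each operation:
  after op 1 (cut 17): 8 → 9
  after op 2 (in-shuffle): 9 → 0
  after op 3 (out-shuffle): 0 → 0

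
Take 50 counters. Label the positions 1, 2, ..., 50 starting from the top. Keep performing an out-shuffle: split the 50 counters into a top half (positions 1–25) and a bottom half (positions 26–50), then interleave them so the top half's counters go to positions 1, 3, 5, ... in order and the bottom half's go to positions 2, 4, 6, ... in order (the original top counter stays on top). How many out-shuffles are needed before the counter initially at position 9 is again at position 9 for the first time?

21

Follow position 9 under repeated out-shuffles:
9 → 17 → 33 → 16 → 31 → 12 → 23 → 45 → ... → 9 (length 21)
It first returns after 21 out-shuffles.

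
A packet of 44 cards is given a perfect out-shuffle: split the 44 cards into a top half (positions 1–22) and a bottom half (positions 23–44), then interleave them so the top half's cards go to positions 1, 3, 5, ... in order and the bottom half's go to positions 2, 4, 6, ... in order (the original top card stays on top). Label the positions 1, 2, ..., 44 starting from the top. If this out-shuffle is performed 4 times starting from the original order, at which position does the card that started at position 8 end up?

27

Track the card's position through each out-shuffle:
8 → 15 → 29 → 14 → 27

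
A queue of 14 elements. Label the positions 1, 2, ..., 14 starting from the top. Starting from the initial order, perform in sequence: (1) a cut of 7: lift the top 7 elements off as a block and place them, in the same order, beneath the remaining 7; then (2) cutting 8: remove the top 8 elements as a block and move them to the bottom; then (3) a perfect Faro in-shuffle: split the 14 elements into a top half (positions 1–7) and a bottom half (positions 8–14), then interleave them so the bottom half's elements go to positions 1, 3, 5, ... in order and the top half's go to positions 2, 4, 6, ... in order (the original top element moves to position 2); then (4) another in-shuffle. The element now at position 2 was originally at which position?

Undo the operations in reverse order, starting from position 2:
  undo op 4 (in-shuffle, from top half): 2 ← 1
  undo op 3 (in-shuffle, from bottom half): 1 ← 8
  undo op 2 (cut 8): 8 ← 2
  undo op 1 (cut 7): 2 ← 9
So the element at position 2 came from original position 9.

9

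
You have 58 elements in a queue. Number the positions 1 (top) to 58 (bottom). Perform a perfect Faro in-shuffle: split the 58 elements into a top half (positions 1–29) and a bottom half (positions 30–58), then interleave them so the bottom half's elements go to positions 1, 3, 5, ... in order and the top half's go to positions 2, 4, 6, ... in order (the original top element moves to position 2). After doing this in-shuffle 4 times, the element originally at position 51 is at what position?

49

Track the element's position through each in-shuffle:
51 → 43 → 27 → 54 → 49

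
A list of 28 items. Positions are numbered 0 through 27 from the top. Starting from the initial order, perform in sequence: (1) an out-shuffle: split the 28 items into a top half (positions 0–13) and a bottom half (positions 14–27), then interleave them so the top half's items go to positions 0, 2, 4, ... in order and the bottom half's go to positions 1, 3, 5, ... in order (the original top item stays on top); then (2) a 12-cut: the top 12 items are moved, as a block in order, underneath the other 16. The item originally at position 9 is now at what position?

Track the item from position 9 forward through each operation:
  after op 1 (out-shuffle): 9 → 18
  after op 2 (cut 12): 18 → 6

6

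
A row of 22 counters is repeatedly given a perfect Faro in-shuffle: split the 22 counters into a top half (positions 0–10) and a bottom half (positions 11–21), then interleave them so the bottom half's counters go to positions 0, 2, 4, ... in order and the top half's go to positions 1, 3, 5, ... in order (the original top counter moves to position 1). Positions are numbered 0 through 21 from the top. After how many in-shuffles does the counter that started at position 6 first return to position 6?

Follow position 6 under repeated in-shuffles:
6 → 13 → 4 → 9 → 19 → 16 → 10 → 21 → 20 → 18 → 14 → 6
It first returns after 11 in-shuffles.

11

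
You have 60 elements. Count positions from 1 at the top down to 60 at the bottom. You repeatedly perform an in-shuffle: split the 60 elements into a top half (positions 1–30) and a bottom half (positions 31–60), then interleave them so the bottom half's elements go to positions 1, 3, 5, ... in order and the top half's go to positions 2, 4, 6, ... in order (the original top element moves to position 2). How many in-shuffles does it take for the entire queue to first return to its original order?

The in-shuffle permutes the 60 positions with cycle lengths [60].
Every element is home exactly when every cycle has completed a whole number of laps, i.e. after lcm(60) = 60 in-shuffles.

60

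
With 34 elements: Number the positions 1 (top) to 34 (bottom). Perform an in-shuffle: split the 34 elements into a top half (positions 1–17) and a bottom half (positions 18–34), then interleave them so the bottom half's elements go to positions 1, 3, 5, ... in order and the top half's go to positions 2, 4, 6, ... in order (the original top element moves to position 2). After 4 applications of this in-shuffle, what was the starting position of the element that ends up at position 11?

16

Work backwards from position 11, undoing one in-shuffle at a time:
11 ← 23 ← 29 ← 32 ← 16
So the element now at position 11 started at position 16.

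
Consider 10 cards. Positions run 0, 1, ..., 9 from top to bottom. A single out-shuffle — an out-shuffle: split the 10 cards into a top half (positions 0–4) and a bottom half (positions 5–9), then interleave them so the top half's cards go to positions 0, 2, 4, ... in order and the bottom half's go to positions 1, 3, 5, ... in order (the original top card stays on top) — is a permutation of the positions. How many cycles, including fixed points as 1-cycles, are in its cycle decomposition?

Trace each unvisited position around until it returns:
(0) (1 2 4 8 7 5) (3 6) (9)
4 cycles in total.

4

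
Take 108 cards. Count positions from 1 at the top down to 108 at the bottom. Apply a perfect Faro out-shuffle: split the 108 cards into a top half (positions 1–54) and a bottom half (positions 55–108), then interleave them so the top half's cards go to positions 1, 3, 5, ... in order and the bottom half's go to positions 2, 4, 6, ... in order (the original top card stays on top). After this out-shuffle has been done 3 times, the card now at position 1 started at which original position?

1

Work backwards from position 1, undoing one out-shuffle at a time:
1 ← 1 ← 1 ← 1
So the card now at position 1 started at position 1.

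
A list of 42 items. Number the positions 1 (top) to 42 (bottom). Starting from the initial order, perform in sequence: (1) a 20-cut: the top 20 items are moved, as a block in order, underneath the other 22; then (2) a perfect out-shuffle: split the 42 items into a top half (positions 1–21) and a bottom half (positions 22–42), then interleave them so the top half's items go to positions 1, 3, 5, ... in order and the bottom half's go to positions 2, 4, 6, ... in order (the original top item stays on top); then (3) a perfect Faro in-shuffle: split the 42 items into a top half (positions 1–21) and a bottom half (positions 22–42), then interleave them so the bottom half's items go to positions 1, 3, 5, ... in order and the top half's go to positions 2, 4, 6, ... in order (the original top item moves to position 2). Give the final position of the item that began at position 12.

Track the item from position 12 forward through each operation:
  after op 1 (cut 20): 12 → 34
  after op 2 (out-shuffle): 34 → 26
  after op 3 (in-shuffle): 26 → 9

9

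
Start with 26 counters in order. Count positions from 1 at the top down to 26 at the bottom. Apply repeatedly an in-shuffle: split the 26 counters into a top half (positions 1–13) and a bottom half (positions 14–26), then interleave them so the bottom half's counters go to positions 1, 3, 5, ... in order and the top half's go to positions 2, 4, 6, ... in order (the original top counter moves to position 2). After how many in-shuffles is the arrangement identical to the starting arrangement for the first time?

The in-shuffle permutes the 26 positions with cycle lengths [2, 6, 18].
Every counter is home exactly when every cycle has completed a whole number of laps, i.e. after lcm(2, 6, 18) = 18 in-shuffles.

18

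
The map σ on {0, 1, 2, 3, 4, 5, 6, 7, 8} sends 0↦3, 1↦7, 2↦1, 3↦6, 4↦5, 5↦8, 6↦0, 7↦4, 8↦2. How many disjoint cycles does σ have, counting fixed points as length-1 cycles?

Cycle decomposition: (0 3 6) (1 7 4 5 8 2).
2 cycles.

2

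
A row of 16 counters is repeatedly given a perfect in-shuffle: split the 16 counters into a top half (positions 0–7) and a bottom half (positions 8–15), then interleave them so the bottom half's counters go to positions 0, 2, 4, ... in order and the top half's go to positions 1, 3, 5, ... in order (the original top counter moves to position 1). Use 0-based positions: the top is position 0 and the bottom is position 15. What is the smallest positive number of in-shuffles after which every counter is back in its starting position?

8

The in-shuffle permutes the 16 positions with cycle lengths [8, 8].
Every counter is home exactly when every cycle has completed a whole number of laps, i.e. after lcm(8) = 8 in-shuffles.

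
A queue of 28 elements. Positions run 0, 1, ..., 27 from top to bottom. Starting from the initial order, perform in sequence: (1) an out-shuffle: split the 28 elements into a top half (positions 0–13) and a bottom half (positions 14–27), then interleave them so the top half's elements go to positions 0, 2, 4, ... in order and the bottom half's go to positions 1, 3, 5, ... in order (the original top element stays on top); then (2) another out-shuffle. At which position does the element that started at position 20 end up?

Track the element from position 20 forward through each operation:
  after op 1 (out-shuffle): 20 → 13
  after op 2 (out-shuffle): 13 → 26

26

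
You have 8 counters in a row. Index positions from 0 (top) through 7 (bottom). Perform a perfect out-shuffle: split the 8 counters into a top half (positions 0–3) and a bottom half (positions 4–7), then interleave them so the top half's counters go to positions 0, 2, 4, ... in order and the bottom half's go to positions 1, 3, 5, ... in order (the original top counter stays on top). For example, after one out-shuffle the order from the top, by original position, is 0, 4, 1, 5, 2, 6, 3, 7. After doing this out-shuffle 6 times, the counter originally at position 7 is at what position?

Position 7 is a fixed point of every out-shuffle, so the counter never moves.

7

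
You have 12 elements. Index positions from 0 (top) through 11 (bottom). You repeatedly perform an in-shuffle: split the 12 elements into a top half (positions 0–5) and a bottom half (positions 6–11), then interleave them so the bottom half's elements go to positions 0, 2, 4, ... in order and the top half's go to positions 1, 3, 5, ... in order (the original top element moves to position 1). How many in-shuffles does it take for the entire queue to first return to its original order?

12

The in-shuffle permutes the 12 positions with cycle lengths [12].
Every element is home exactly when every cycle has completed a whole number of laps, i.e. after lcm(12) = 12 in-shuffles.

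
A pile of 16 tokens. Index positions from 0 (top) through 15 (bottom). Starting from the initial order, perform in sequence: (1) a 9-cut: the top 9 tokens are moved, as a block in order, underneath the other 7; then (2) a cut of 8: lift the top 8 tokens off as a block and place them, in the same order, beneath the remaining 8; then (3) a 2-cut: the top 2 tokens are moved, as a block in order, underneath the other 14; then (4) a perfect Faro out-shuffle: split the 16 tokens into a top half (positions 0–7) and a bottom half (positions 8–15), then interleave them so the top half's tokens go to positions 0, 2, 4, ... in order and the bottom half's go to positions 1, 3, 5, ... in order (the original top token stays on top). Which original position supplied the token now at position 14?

10

Undo the operations in reverse order, starting from position 14:
  undo op 4 (out-shuffle, from top half): 14 ← 7
  undo op 3 (cut 2): 7 ← 9
  undo op 2 (cut 8): 9 ← 1
  undo op 1 (cut 9): 1 ← 10
So the token at position 14 came from original position 10.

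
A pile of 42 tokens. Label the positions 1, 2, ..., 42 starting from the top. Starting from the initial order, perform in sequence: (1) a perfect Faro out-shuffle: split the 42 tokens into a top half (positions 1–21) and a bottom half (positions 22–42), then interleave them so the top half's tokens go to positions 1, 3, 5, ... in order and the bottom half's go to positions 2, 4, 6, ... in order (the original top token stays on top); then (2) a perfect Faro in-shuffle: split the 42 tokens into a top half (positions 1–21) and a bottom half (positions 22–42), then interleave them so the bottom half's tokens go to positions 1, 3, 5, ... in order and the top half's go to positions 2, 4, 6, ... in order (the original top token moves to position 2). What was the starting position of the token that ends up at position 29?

Undo the operations in reverse order, starting from position 29:
  undo op 2 (in-shuffle, from bottom half): 29 ← 36
  undo op 1 (out-shuffle, from bottom half): 36 ← 39
So the token at position 29 came from original position 39.

39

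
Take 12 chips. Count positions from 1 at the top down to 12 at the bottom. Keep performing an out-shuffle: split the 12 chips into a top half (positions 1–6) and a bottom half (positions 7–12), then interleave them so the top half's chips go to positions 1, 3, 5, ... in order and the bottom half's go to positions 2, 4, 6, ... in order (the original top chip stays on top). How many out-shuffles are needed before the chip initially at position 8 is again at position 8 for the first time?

Follow position 8 under repeated out-shuffles:
8 → 4 → 7 → 2 → 3 → 5 → 9 → 6 → 11 → 10 → 8
It first returns after 10 out-shuffles.

10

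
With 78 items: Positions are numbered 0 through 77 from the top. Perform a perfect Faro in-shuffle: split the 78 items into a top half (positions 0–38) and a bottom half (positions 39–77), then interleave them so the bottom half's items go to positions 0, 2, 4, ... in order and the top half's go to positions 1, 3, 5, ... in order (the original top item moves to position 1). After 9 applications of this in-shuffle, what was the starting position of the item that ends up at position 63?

Work backwards from position 63, undoing one in-shuffle at a time:
63 ← 31 ← 15 ← 7 ← 3 ← 1 ← 0 ← 39 ← 19 ← 9
So the item now at position 63 started at position 9.

9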